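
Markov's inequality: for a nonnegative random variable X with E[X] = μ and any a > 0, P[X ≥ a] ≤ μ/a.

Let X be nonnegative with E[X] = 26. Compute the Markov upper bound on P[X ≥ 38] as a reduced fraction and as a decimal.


μ = E[X] = 26, a = 38.
Markov: P[X ≥ 38] ≤ μ/a = (26)/38 = 13/19.
Numerically: ≈ 0.68421.
(Since a = 38 > μ = 26.00000, the bound 13/19 is < 1 and informative.)

P[X ≥ 38] ≤ 13/19 ≈ 0.68421.


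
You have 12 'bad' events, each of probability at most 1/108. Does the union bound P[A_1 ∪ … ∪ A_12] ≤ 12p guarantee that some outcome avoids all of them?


Union bound: P[∪_{i=1}^{12} A_i] ≤ Σ_i P[A_i] ≤ 12·p = 12·(1/108) = 1/9.
Numerically: 1/9 ≈ 0.111111.
Is 1/9 < 1? YES.
Since P[∪ A_i] ≤ 1/9 < 1, the complement has P[∩ A_i^c] ≥ 1 − 1/9 = 8/9 > 0, so some outcome avoids every A_i.

12·p = 1/9 ≈ 0.111111; existence CERTIFIED by the union bound.


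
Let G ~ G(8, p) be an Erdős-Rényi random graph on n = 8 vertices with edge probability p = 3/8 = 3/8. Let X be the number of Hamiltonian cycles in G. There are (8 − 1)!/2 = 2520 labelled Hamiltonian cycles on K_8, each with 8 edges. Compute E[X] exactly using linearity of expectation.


K_8 has (8 − 1)!/2 = 2520 labelled Hamiltonian cycles.
For each such Hamiltonian cycle H, let X_H = 1 if all 8 edges of H are present in G. Then P[X_H = 1] = p^{8} = (3/8)^{8} = 6561/16777216.
By linearity: E[X] = Σ_H E[X_H] = 2520 · p^{8} = 2520 · 6561/16777216 = 2066715/2097152.
Numerically: E[X] ≈ 0.985.

E[X] = 2520 · (3/8)^{8} = 2066715/2097152 ≈ 0.985.


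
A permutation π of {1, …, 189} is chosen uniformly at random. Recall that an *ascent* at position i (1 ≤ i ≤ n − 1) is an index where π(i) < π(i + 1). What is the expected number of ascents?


Write X = Σ X_I over i = 1, …, 188, with X_I the indicator of one ascent.
There are 188 indicators.
For each fixed i, the pair (π(i), π(i+1)) is a uniformly random ordered pair of distinct values from {1, …, 189}; by symmetry P[π(i) < π(i+1)] = 1/2.
By linearity: E[X] = 188 · (1/2) = (189 − 1) · (1/2) = 94 ≈ 94.0000.

E[X] = 94 = 94.0000.


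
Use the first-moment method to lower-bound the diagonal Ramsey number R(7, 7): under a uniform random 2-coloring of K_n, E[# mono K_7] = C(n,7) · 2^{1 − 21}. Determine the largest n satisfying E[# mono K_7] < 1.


We need C(n, 7) · 2^{1 − 21} < 1, i.e. C(n, 7) < 2^{21 − 1} = 1048576.
Check values of n near the boundary:
  n = 22: C(22, 7) = 170544; 170544 < 1048576? YES
  n = 23: C(23, 7) = 245157; 245157 < 1048576? YES
  n = 24: C(24, 7) = 346104; 346104 < 1048576? YES
  n = 25: C(25, 7) = 480700; 480700 < 1048576? YES
  n = 26: C(26, 7) = 657800; 657800 < 1048576? YES
  n = 27: C(27, 7) = 888030; 888030 < 1048576? YES
  n = 28: C(28, 7) = 1184040; 1184040 < 1048576? NO
  n = 29: C(29, 7) = 1560780; 1560780 < 1048576? NO
  n = 30: C(30, 7) = 2035800; 2035800 < 1048576? NO
The largest n with C(n, 7) < 1048576 is n = 27 (where E[X] = 444015/524288 ≈ 0.847). Hence R(7, 7) > 27, i.e. R(7, 7) ≥ 28.

Largest n = 27; hence R(7, 7) > 27.


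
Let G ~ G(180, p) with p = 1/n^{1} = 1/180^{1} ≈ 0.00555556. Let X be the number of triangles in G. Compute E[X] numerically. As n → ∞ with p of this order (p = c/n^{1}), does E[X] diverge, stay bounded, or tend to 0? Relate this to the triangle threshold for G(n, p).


Number of potential triangles: C(180, 3) = 955860.
Each occurs with probability p³ ≈ (0.00555556)³ ≈ 1.71467764e-07.
By linearity: E[X] = C(180, 3)·p³ ≈ 955860 · 1.71467764e-07 ≈ 0.163899.
Here α = 1, so p = 1/n is exactly at the triangle threshold p ~ 1/n. Asymptotically E[X] → c³/6 = 1³/6 = 1/6 ≈ 0.166667, a bounded constant. In this regime the triangle count is asymptotically Poisson(c³/6).

E[X] ≈ 0.163899; in regime p = Θ(1/n^{1}) E[X] stays bounded (at the triangle threshold p ~ 1/n).


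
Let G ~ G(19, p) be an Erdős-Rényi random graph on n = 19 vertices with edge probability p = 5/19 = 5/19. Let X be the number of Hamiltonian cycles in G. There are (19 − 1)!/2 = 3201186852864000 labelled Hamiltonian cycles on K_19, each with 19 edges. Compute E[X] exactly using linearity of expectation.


K_19 has (19 − 1)!/2 = 3201186852864000 labelled Hamiltonian cycles.
For each such Hamiltonian cycle H, let X_H = 1 if all 19 edges of H are present in G. Then P[X_H = 1] = p^{19} = (5/19)^{19} = 19073486328125/1978419655660313589123979.
By linearity: E[X] = Σ_H E[X_H] = 3201186852864000 · p^{19} = 3201186852864000 · 19073486328125/1978419655660313589123979 = 61057793671875000000000000000/1978419655660313589123979.
Numerically: E[X] ≈ 30861.9.

E[X] = 3201186852864000 · (5/19)^{19} = 61057793671875000000000000000/1978419655660313589123979 ≈ 30861.9.


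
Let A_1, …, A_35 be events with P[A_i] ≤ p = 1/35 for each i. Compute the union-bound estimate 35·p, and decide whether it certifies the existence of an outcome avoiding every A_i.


Union bound: P[∪_{i=1}^{35} A_i] ≤ Σ_i P[A_i] ≤ 35·p = 35·(1/35) = 1.
Numerically: 1 ≈ 1.000.
Is 1 < 1? NO.
Since the bound 1 is ≥ 1, the union bound is uninformative here; it does NOT by itself certify existence.

35·p = 1 ≈ 1.000; existence NOT certified by the union bound.


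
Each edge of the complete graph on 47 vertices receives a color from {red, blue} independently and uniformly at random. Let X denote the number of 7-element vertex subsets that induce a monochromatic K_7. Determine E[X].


Let X = Σ_S X_S over the C(47, 7) = 62891499 subsets S of size 7, where X_S = 1 if the K_7 on S is monochromatic.
For a fixed S, the K_7 on S has C(7, 2) = 21 edges. P[all 21 edges red] = (1/2)^21, and likewise for blue, so P[monochromatic] = 2·(1/2)^21 = 2^{1 − 21} = 1/1048576.
Summing: E[X] = C(47, 7) · 2^{1 − 21} = 62891499 · 1/1048576 = 62891499/1048576.
Numerically: E[X] ≈ 59.978.

E[X] = C(47,7)·2^(1−C(7,2)) = 62891499/1048576 ≈ 59.978.


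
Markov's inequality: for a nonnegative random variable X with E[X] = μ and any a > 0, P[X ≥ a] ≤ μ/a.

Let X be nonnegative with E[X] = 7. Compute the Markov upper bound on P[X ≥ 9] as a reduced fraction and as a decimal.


μ = E[X] = 7, a = 9.
Markov: P[X ≥ 9] ≤ μ/a = (7)/9 = 7/9.
Numerically: ≈ 0.77778.
(Since a = 9 > μ = 7.00000, the bound 7/9 is < 1 and informative.)

P[X ≥ 9] ≤ 7/9 ≈ 0.77778.


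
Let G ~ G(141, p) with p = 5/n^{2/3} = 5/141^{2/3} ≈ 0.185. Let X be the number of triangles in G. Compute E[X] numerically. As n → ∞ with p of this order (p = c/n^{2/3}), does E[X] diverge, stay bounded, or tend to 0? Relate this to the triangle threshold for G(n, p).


Number of potential triangles: C(141, 3) = 457310.
Each occurs with probability p³ ≈ (0.185)³ ≈ 6.28741e-03.
By linearity: E[X] = C(141, 3)·p³ ≈ 457310 · 6.28741e-03 ≈ 2875.296.
Since α = 2/3 < 1, p = c/n^{2/3} ≫ 1/n is above the triangle threshold p ~ 1/n. Asymptotically E[X] ~ (c³/6)·n^{3(1−α)} = (5³/6)·n^{1} → ∞; triangles are abundant w.h.p.

E[X] ≈ 2875.296; in regime p = Θ(1/n^{2/3}) E[X] diverges (above the triangle threshold p ~ 1/n).


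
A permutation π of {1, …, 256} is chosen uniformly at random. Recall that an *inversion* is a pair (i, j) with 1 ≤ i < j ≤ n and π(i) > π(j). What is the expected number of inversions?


Write X = Σ X_I over the C(256, 2) = 32640 pairs i < j, with X_I the indicator of one inversion.
There are 32640 indicators.
For each fixed pair i < j, the values π(i) and π(j) are two distinct elements of {1, …, 256} in uniformly random order; by symmetry P[π(i) > π(j)] = 1/2.
By linearity: E[X] = 32640 · (1/2) = C(256, 2) · (1/2) = 32640/2 = 16320 ≈ 16320.0000.

E[X] = 16320 = 16320.0000.


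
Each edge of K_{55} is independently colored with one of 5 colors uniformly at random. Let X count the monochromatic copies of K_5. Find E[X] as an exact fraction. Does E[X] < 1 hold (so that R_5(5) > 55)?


E[X] = C(55, 5) · 5^{1 − 10} = 3478761 · 5^{−9} = 3478761/1953125.
As a reduced fraction: E[X] = 3478761/1953125 ≈ 1.781.
Is E[X] < 1? NO.
Since E[X] ≥ 1, the first-moment bound is inconclusive at n = 55; it does NOT by itself certify R_5(5) > 55.

E[X] = 3478761/1953125 ≈ 1.781; E[X] ≥ 1; first-moment method inconclusive here.


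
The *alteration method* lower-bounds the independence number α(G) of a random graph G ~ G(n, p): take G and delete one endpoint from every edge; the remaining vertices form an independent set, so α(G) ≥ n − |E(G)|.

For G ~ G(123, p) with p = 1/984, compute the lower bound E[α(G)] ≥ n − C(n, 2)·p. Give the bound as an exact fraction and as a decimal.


E[|E(G)|] = C(123, 2)·p = 7503 · (1/984) = 61/8.
E[α(G)] ≥ n − E[|E(G)|] = 123 − 61/8 = 923/8.
Numerically: ≈ 115.375000.
(This is only a lower bound; the true E[α(G)] may be larger.)

E[α(G)] ≥ 923/8 ≈ 115.375000.


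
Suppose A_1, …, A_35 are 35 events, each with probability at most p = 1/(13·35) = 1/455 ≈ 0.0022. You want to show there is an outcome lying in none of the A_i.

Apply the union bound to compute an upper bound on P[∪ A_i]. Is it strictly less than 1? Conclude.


Union bound: P[∪_{i=1}^{35} A_i] ≤ Σ_i P[A_i] ≤ 35·p = 35·(1/455) = 1/13.
Numerically: 1/13 ≈ 0.0769.
Is 1/13 < 1? YES.
Since P[∪ A_i] ≤ 1/13 < 1, the complement has P[∩ A_i^c] ≥ 1 − 1/13 = 12/13 > 0, so some outcome avoids every A_i.

35·p = 1/13 ≈ 0.0769; existence CERTIFIED by the union bound.


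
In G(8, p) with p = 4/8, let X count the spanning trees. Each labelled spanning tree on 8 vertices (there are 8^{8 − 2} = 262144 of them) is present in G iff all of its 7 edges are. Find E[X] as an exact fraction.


K_8 has 8^{8 − 2} = 262144 labelled spanning trees.
For each such spanning tree H, let X_H = 1 if all 7 edges of H are present in G. Then P[X_H = 1] = p^{7} = (1/2)^{7} = 1/128.
By linearity: E[X] = Σ_H E[X_H] = 262144 · p^{7} = 262144 · 1/128 = 2048.
Numerically: E[X] ≈ 2048.

E[X] = 262144 · (1/2)^{7} = 2048 ≈ 2048.


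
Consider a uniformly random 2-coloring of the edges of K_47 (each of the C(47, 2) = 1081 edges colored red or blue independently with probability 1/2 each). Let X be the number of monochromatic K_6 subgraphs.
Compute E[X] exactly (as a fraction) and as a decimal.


Let X = Σ_S X_S over the C(47, 6) = 10737573 subsets S of size 6, where X_S = 1 if the K_6 on S is monochromatic.
For a fixed S, the K_6 on S has C(6, 2) = 15 edges. P[all 15 edges red] = (1/2)^15, and likewise for blue, so P[monochromatic] = 2·(1/2)^15 = 2^{1 − 15} = 1/16384.
By linearity of expectation: E[X] = C(47, 6) · 2^{1 − 15} = 10737573 · 1/16384 = 10737573/16384.
Numerically: E[X] ≈ 655.369.

E[X] = C(47,6)·2^(1−C(6,2)) = 10737573/16384 ≈ 655.369.


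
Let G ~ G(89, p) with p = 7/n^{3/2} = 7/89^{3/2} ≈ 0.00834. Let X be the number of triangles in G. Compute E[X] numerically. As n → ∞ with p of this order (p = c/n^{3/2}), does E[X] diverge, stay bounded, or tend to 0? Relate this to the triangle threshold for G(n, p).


Number of potential triangles: C(89, 3) = 113564.
Each occurs with probability p³ ≈ (0.00834)³ ≈ 5.79481e-07.
By linearity: E[X] = C(89, 3)·p³ ≈ 113564 · 5.79481e-07 ≈ 0.066.
Since α = 3/2 > 1, p = c/n^{3/2} = o(1/n) is below the triangle threshold p ~ 1/n. Asymptotically E[X] ~ (c³/6)·n^{3(1−α)} = (7³/6)·n^{-1.5} → 0, so by Markov's inequality G has no triangles w.h.p.

E[X] ≈ 0.066; in regime p = Θ(1/n^{3/2}) E[X] tends to 0 (below the triangle threshold p ~ 1/n).


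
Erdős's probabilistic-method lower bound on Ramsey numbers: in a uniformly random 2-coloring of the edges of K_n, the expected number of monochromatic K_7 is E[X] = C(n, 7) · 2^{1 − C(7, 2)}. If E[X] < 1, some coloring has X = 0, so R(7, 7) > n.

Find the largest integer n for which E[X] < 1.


We need C(n, 7) · 2^{1 − 21} < 1, i.e. C(n, 7) < 2^{21 − 1} = 1048576.
Check values of n near the boundary:
  n = 22: C(22, 7) = 170544; 170544 < 1048576? YES
  n = 23: C(23, 7) = 245157; 245157 < 1048576? YES
  n = 24: C(24, 7) = 346104; 346104 < 1048576? YES
  n = 25: C(25, 7) = 480700; 480700 < 1048576? YES
  n = 26: C(26, 7) = 657800; 657800 < 1048576? YES
  n = 27: C(27, 7) = 888030; 888030 < 1048576? YES
  n = 28: C(28, 7) = 1184040; 1184040 < 1048576? NO
  n = 29: C(29, 7) = 1560780; 1560780 < 1048576? NO
  n = 30: C(30, 7) = 2035800; 2035800 < 1048576? NO
The largest n with C(n, 7) < 1048576 is n = 27 (where E[X] = 444015/524288 ≈ 0.846891). Hence R(7, 7) > 27, i.e. R(7, 7) ≥ 28.

Largest n = 27; hence R(7, 7) > 27.


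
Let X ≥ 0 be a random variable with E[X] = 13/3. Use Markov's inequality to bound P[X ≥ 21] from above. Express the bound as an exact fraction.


μ = E[X] = 13/3, a = 21.
Markov: P[X ≥ 21] ≤ μ/a = (13/3)/21 = 13/63.
Numerically: ≈ 0.206349.
(Since a = 21 > μ = 4.333333, the bound 13/63 is < 1 and informative.)

P[X ≥ 21] ≤ 13/63 ≈ 0.206349.


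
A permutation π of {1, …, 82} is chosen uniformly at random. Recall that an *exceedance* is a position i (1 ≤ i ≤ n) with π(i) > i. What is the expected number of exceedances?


Write X = Σ_{i=1}^{82} X_i, where X_i = 1_{π(i) > i}.
For each fixed i, π(i) is uniform over {1, …, 82} (marginal of a uniform permutation), so P[π(i) > i] = (n − i)/n. Summing: Σ_{i=1}^{82} (n − i)/n = (0 + 1 + … + 81)/82 = 82(82 − 1)/(2·82) = (82 − 1)/2.
Hence E[X] = Σ_{i=1}^{82} (82 − i)/82 = 81/2 ≈ 40.500000.

E[X] = 81/2 = 40.500000.


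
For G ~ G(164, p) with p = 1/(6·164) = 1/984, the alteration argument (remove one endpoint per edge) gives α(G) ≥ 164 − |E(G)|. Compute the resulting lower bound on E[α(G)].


E[|E(G)|] = C(164, 2)·p = 13366 · (1/984) = 163/12.
E[α(G)] ≥ n − E[|E(G)|] = 164 − 163/12 = 1805/12.
Numerically: ≈ 150.4167.
(This is only a lower bound; the true E[α(G)] may be larger.)

E[α(G)] ≥ 1805/12 ≈ 150.4167.


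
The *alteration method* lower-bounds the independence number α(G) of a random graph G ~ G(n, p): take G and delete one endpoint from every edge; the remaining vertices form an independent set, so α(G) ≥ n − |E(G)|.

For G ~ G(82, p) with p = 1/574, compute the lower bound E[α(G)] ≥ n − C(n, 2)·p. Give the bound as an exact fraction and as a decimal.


E[|E(G)|] = C(82, 2)·p = 3321 · (1/574) = 81/14.
E[α(G)] ≥ n − E[|E(G)|] = 82 − 81/14 = 1067/14.
Numerically: ≈ 76.214.
(This is only a lower bound; the true E[α(G)] may be larger.)

E[α(G)] ≥ 1067/14 ≈ 76.214.


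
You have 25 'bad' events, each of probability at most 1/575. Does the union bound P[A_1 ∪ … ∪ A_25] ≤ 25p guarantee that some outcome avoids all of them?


Union bound: P[∪_{i=1}^{25} A_i] ≤ Σ_i P[A_i] ≤ 25·p = 25·(1/575) = 1/23.
Numerically: 1/23 ≈ 0.043478.
Is 1/23 < 1? YES.
Since P[∪ A_i] ≤ 1/23 < 1, the complement has P[∩ A_i^c] ≥ 1 − 1/23 = 22/23 > 0, so some outcome avoids every A_i.

25·p = 1/23 ≈ 0.043478; existence CERTIFIED by the union bound.


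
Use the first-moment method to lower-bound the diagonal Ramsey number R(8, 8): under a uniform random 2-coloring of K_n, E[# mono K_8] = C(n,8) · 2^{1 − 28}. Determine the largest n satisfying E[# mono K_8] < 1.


We need C(n, 8) · 2^{1 − 28} < 1, i.e. C(n, 8) < 2^{28 − 1} = 134217728.
Check values of n near the boundary:
  n = 37: C(37, 8) = 38608020; 38608020 < 134217728? YES
  n = 38: C(38, 8) = 48903492; 48903492 < 134217728? YES
  n = 39: C(39, 8) = 61523748; 61523748 < 134217728? YES
  n = 40: C(40, 8) = 76904685; 76904685 < 134217728? YES
  n = 41: C(41, 8) = 95548245; 95548245 < 134217728? YES
  n = 42: C(42, 8) = 118030185; 118030185 < 134217728? YES
  n = 43: C(43, 8) = 145008513; 145008513 < 134217728? NO
  n = 44: C(44, 8) = 177232627; 177232627 < 134217728? NO
  n = 45: C(45, 8) = 215553195; 215553195 < 134217728? NO
The largest n with C(n, 8) < 134217728 is n = 42 (where E[X] = 118030185/134217728 ≈ 0.87939). Hence R(8, 8) > 42, i.e. R(8, 8) ≥ 43.

Largest n = 42; hence R(8, 8) > 42.


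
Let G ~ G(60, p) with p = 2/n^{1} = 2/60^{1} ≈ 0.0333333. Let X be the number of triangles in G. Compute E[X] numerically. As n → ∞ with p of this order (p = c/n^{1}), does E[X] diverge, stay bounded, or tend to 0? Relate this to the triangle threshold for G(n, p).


Number of potential triangles: C(60, 3) = 34220.
Each occurs with probability p³ ≈ (0.0333333)³ ≈ 3.70370370e-05.
By linearity: E[X] = C(60, 3)·p³ ≈ 34220 · 3.70370370e-05 ≈ 1.267407.
Here α = 1, so p = 2/n is exactly at the triangle threshold p ~ 1/n. Asymptotically E[X] → c³/6 = 2³/6 = 4/3 ≈ 1.333333, a bounded constant. In this regime the triangle count is asymptotically Poisson(c³/6).

E[X] ≈ 1.267407; in regime p = Θ(1/n^{1}) E[X] stays bounded (at the triangle threshold p ~ 1/n).


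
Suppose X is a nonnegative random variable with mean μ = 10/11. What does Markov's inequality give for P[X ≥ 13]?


μ = E[X] = 10/11, a = 13.
Markov: P[X ≥ 13] ≤ μ/a = (10/11)/13 = 10/143.
Numerically: ≈ 0.0699.
(Since a = 13 > μ = 0.9091, the bound 10/143 is < 1 and informative.)

P[X ≥ 13] ≤ 10/143 ≈ 0.0699.


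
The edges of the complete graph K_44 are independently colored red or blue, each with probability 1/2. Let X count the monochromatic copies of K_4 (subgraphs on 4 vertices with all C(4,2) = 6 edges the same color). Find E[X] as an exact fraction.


Let X = Σ_S X_S over the C(44, 4) = 135751 subsets S of size 4, where X_S = 1 if the K_4 on S is monochromatic.
For a fixed S, the K_4 on S has C(4, 2) = 6 edges. P[all 6 edges red] = (1/2)^6, and likewise for blue, so P[monochromatic] = 2·(1/2)^6 = 2^{1 − 6} = 1/32.
By linearity of expectation: E[X] = C(44, 4) · 2^{1 − 6} = 135751 · 1/32 = 135751/32.
Numerically: E[X] ≈ 4242.218750.

E[X] = C(44,4)·2^(1−C(4,2)) = 135751/32 ≈ 4242.218750.


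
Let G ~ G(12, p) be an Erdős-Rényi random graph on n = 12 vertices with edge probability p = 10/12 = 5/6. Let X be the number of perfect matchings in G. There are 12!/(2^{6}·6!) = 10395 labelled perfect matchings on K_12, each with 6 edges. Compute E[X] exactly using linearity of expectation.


K_12 has 12!/(2^{6}·6!) = 10395 labelled perfect matchings.
For each such perfect matching H, let X_H = 1 if all 6 edges of H are present in G. Then P[X_H = 1] = p^{6} = (5/6)^{6} = 15625/46656.
Summing the indicators: E[X] = Σ_H E[X_H] = 10395 · p^{6} = 10395 · 15625/46656 = 6015625/1728.
Numerically: E[X] ≈ 3481.26.

E[X] = 10395 · (5/6)^{6} = 6015625/1728 ≈ 3481.26.


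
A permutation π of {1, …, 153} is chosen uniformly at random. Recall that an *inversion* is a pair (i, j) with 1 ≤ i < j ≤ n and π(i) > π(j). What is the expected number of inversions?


Write X = Σ X_I over the C(153, 2) = 11628 pairs i < j, with X_I the indicator of one inversion.
There are 11628 indicators.
For each fixed pair i < j, the values π(i) and π(j) are two distinct elements of {1, …, 153} in uniformly random order; by symmetry P[π(i) > π(j)] = 1/2.
By linearity: E[X] = 11628 · (1/2) = C(153, 2) · (1/2) = 11628/2 = 5814 ≈ 5814.00000.

E[X] = 5814 = 5814.00000.


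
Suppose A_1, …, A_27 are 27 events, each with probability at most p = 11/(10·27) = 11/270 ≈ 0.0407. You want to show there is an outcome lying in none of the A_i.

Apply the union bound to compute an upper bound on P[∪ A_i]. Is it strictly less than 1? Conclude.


Union bound: P[∪_{i=1}^{27} A_i] ≤ Σ_i P[A_i] ≤ 27·p = 27·(11/270) = 11/10.
Numerically: 11/10 ≈ 1.1000.
Is 11/10 < 1? NO.
Since the bound 11/10 is ≥ 1, the union bound is uninformative here; it does NOT by itself certify existence.

27·p = 11/10 ≈ 1.1000; existence NOT certified by the union bound.


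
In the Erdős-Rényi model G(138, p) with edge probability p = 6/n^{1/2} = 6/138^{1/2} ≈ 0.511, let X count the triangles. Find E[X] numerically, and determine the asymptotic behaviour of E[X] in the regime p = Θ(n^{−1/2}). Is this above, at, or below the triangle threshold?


Number of potential triangles: C(138, 3) = 428536.
Each occurs with probability p³ ≈ (0.511)³ ≈ 1.33240e-01.
By linearity: E[X] = C(138, 3)·p³ ≈ 428536 · 1.33240e-01 ≈ 57098.202.
Since α = 1/2 < 1, p = c/n^{1/2} ≫ 1/n is above the triangle threshold p ~ 1/n. Asymptotically E[X] ~ (c³/6)·n^{3(1−α)} = (6³/6)·n^{1.5} → ∞; triangles are abundant w.h.p.

E[X] ≈ 57098.202; in regime p = Θ(1/n^{1/2}) E[X] diverges (above the triangle threshold p ~ 1/n).


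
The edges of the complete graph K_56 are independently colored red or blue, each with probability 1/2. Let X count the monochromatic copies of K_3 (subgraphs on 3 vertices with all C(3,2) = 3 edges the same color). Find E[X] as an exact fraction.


Let X = Σ_S X_S over the C(56, 3) = 27720 subsets S of size 3, where X_S = 1 if the K_3 on S is monochromatic.
For a fixed S, the K_3 on S has C(3, 2) = 3 edges. P[all 3 edges red] = (1/2)^3, and likewise for blue, so P[monochromatic] = 2·(1/2)^3 = 2^{1 − 3} = 1/4.
By linearity: E[X] = C(56, 3) · 2^{1 − 3} = 27720 · 1/4 = 6930.
Numerically: E[X] ≈ 6930.000000.

E[X] = C(56,3)·2^(1−C(3,2)) = 6930 ≈ 6930.000000.


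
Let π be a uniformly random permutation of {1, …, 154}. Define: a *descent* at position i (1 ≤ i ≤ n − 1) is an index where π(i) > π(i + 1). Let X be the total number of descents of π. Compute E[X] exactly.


Write X = Σ X_I over i = 1, …, 153, with X_I the indicator of one descent.
There are 153 indicators.
For each fixed i, the pair (π(i), π(i+1)) is a uniformly random ordered pair of distinct values from {1, …, 154}; by symmetry P[π(i) > π(i+1)] = 1/2.
By linearity: E[X] = 153 · (1/2) = (154 − 1) · (1/2) = 153/2 ≈ 76.500.

E[X] = 153/2 = 76.500.


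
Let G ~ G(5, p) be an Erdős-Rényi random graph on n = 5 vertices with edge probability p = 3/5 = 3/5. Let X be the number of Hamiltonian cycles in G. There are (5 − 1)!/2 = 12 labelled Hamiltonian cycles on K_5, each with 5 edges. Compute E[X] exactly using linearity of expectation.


K_5 has (5 − 1)!/2 = 12 labelled Hamiltonian cycles.
For each such Hamiltonian cycle H, let X_H = 1 if all 5 edges of H are present in G. Then P[X_H = 1] = p^{5} = (3/5)^{5} = 243/3125.
By linearity of expectation: E[X] = Σ_H E[X_H] = 12 · p^{5} = 12 · 243/3125 = 2916/3125.
Numerically: E[X] ≈ 0.93312.

E[X] = 12 · (3/5)^{5} = 2916/3125 ≈ 0.93312.


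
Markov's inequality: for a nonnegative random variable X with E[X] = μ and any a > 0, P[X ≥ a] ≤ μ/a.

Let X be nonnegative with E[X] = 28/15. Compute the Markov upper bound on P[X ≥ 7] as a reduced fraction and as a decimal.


μ = E[X] = 28/15, a = 7.
Markov: P[X ≥ 7] ≤ μ/a = (28/15)/7 = 4/15.
Numerically: ≈ 0.2667.
(Since a = 7 > μ = 1.8667, the bound 4/15 is < 1 and informative.)

P[X ≥ 7] ≤ 4/15 ≈ 0.2667.


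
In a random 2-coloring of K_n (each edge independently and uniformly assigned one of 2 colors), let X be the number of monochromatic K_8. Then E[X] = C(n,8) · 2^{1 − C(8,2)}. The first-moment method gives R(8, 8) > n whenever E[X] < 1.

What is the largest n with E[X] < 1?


We need C(n, 8) · 2^{1 − 28} < 1, i.e. C(n, 8) < 2^{28 − 1} = 134217728.
Check values of n near the boundary:
  n = 38: C(38, 8) = 48903492; 48903492 < 134217728? YES
  n = 39: C(39, 8) = 61523748; 61523748 < 134217728? YES
  n = 40: C(40, 8) = 76904685; 76904685 < 134217728? YES
  n = 41: C(41, 8) = 95548245; 95548245 < 134217728? YES
  n = 42: C(42, 8) = 118030185; 118030185 < 134217728? YES
  n = 43: C(43, 8) = 145008513; 145008513 < 134217728? NO
  n = 44: C(44, 8) = 177232627; 177232627 < 134217728? NO
  n = 45: C(45, 8) = 215553195; 215553195 < 134217728? NO
The largest n with C(n, 8) < 134217728 is n = 42 (where E[X] = 118030185/134217728 ≈ 0.87939). Hence R(8, 8) > 42, i.e. R(8, 8) ≥ 43.

Largest n = 42; hence R(8, 8) > 42.


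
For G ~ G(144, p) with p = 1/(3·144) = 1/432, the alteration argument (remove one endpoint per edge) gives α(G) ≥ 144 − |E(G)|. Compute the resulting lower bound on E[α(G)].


E[|E(G)|] = C(144, 2)·p = 10296 · (1/432) = 143/6.
E[α(G)] ≥ n − E[|E(G)|] = 144 − 143/6 = 721/6.
Numerically: ≈ 120.167.
(This is only a lower bound; the true E[α(G)] may be larger.)

E[α(G)] ≥ 721/6 ≈ 120.167.


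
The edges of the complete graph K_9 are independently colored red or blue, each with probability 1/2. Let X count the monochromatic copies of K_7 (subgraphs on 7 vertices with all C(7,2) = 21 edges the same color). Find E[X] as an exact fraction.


Let X = Σ_S X_S over the C(9, 7) = 36 subsets S of size 7, where X_S = 1 if the K_7 on S is monochromatic.
For a fixed S, the K_7 on S has C(7, 2) = 21 edges. P[all 21 edges red] = (1/2)^21, and likewise for blue, so P[monochromatic] = 2·(1/2)^21 = 2^{1 − 21} = 1/1048576.
Summing: E[X] = C(9, 7) · 2^{1 − 21} = 36 · 1/1048576 = 9/262144.
Numerically: E[X] ≈ 0.000034.

E[X] = C(9,7)·2^(1−C(7,2)) = 9/262144 ≈ 0.000034.


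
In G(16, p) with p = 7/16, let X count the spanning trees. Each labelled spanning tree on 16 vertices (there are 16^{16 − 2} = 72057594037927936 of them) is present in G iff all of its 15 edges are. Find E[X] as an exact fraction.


K_16 has 16^{16 − 2} = 72057594037927936 labelled spanning trees.
For each such spanning tree H, let X_H = 1 if all 15 edges of H are present in G. Then P[X_H = 1] = p^{15} = (7/16)^{15} = 4747561509943/1152921504606846976.
By linearity of expectation: E[X] = Σ_H E[X_H] = 72057594037927936 · p^{15} = 72057594037927936 · 4747561509943/1152921504606846976 = 4747561509943/16.
Numerically: E[X] ≈ 2.97e+11.

E[X] = 72057594037927936 · (7/16)^{15} = 4747561509943/16 ≈ 2.97e+11.


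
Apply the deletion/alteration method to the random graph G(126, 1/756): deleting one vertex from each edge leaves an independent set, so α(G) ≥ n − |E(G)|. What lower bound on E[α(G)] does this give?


E[|E(G)|] = C(126, 2)·p = 7875 · (1/756) = 125/12.
E[α(G)] ≥ n − E[|E(G)|] = 126 − 125/12 = 1387/12.
Numerically: ≈ 115.583.
(This is only a lower bound; the true E[α(G)] may be larger.)

E[α(G)] ≥ 1387/12 ≈ 115.583.


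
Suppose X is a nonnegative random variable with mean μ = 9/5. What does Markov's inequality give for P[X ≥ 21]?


μ = E[X] = 9/5, a = 21.
Markov: P[X ≥ 21] ≤ μ/a = (9/5)/21 = 3/35.
Numerically: ≈ 0.085714.
(Since a = 21 > μ = 1.800000, the bound 3/35 is < 1 and informative.)

P[X ≥ 21] ≤ 3/35 ≈ 0.085714.


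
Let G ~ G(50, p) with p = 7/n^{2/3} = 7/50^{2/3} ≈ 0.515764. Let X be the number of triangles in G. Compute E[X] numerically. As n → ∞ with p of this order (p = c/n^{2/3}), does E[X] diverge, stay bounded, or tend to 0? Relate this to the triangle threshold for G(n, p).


Number of potential triangles: C(50, 3) = 19600.
Each occurs with probability p³ ≈ (0.515764)³ ≈ 1.37200000e-01.
By linearity: E[X] = C(50, 3)·p³ ≈ 19600 · 1.37200000e-01 ≈ 2689.120000.
Since α = 2/3 < 1, p = c/n^{2/3} ≫ 1/n is above the triangle threshold p ~ 1/n. Asymptotically E[X] ~ (c³/6)·n^{3(1−α)} = (7³/6)·n^{1} → ∞; triangles are abundant w.h.p.

E[X] ≈ 2689.120000; in regime p = Θ(1/n^{2/3}) E[X] diverges (above the triangle threshold p ~ 1/n).


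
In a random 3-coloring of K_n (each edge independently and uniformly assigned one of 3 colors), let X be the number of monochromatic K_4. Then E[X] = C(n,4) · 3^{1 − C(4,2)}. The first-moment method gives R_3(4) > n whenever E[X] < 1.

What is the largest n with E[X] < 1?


We need C(n, 4) · 3^{1 − 6} < 1, i.e. C(n, 4) < 3^{6 − 1} = 243.
Check values of n near the boundary:
  n = 8: C(8, 4) = 70; 70 < 243? YES
  n = 9: C(9, 4) = 126; 126 < 243? YES
  n = 10: C(10, 4) = 210; 210 < 243? YES
  n = 11: C(11, 4) = 330; 330 < 243? NO
The largest n with C(n, 4) < 243 is n = 10 (where E[X] = 70/81 ≈ 0.864198). Hence R_3(4) > 10, i.e. R_3(4) ≥ 11.

Largest n = 10; hence R_3(4) > 10.


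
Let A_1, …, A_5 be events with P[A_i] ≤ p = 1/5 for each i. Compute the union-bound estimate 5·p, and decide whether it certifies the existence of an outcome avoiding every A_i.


Union bound: P[∪_{i=1}^{5} A_i] ≤ Σ_i P[A_i] ≤ 5·p = 5·(1/5) = 1.
Numerically: 1 ≈ 1.000.
Is 1 < 1? NO.
Since the bound 1 is ≥ 1, the union bound is uninformative here; it does NOT by itself certify existence.

5·p = 1 ≈ 1.000; existence NOT certified by the union bound.


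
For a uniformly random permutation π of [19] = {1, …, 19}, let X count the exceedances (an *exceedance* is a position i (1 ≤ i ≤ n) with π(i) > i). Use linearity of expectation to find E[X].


Write X = Σ_{i=1}^{19} X_i, where X_i = 1_{π(i) > i}.
For each fixed i, π(i) is uniform over {1, …, 19} (marginal of a uniform permutation), so P[π(i) > i] = (n − i)/n. Summing: Σ_{i=1}^{19} (n − i)/n = (0 + 1 + … + 18)/19 = 19(19 − 1)/(2·19) = (19 − 1)/2.
Hence E[X] = Σ_{i=1}^{19} (19 − i)/19 = 9 ≈ 9.0000.

E[X] = 9 = 9.0000.


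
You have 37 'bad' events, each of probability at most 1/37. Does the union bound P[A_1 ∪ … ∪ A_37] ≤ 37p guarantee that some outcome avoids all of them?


Union bound: P[∪_{i=1}^{37} A_i] ≤ Σ_i P[A_i] ≤ 37·p = 37·(1/37) = 1.
Numerically: 1 ≈ 1.00000.
Is 1 < 1? NO.
Since the bound 1 is ≥ 1, the union bound is uninformative here; it does NOT by itself certify existence.

37·p = 1 ≈ 1.00000; existence NOT certified by the union bound.


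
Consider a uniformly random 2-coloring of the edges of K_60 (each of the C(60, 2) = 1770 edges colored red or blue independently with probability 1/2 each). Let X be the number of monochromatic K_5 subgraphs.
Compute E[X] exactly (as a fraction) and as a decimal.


Let X = Σ_S X_S over the C(60, 5) = 5461512 subsets S of size 5, where X_S = 1 if the K_5 on S is monochromatic.
For a fixed S, the K_5 on S has C(5, 2) = 10 edges. P[all 10 edges red] = (1/2)^10, and likewise for blue, so P[monochromatic] = 2·(1/2)^10 = 2^{1 − 10} = 1/512.
By linearity of expectation: E[X] = C(60, 5) · 2^{1 − 10} = 5461512 · 1/512 = 682689/64.
Numerically: E[X] ≈ 10667.015625.

E[X] = C(60,5)·2^(1−C(5,2)) = 682689/64 ≈ 10667.015625.


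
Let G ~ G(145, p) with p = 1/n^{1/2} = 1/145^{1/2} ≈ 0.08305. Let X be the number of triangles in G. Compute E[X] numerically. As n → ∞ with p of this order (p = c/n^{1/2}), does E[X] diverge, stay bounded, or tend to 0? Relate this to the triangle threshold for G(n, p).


Number of potential triangles: C(145, 3) = 497640.
Each occurs with probability p³ ≈ (0.08305)³ ≈ 5.727274e-04.
By linearity: E[X] = C(145, 3)·p³ ≈ 497640 · 5.727274e-04 ≈ 285.0121.
Since α = 1/2 < 1, p = c/n^{1/2} ≫ 1/n is above the triangle threshold p ~ 1/n. Asymptotically E[X] ~ (c³/6)·n^{3(1−α)} = (1³/6)·n^{1.5} → ∞; triangles are abundant w.h.p.

E[X] ≈ 285.0121; in regime p = Θ(1/n^{1/2}) E[X] diverges (above the triangle threshold p ~ 1/n).


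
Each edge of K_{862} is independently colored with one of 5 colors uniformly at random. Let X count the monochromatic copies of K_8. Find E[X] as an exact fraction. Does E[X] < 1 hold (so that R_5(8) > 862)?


E[X] = C(862, 8) · 5^{1 − 28} = 7317951015318931845 · 5^{−27} = 7317951015318931845/7450580596923828125.
As a reduced fraction: E[X] = 1463590203063786369/1490116119384765625 ≈ 0.9821988.
Is E[X] < 1? YES.
Since E[X] < 1, there exists a 5-coloring of K_{862} with no monochromatic K_8; hence R_5(8) > 862.

E[X] = 1463590203063786369/1490116119384765625 ≈ 0.9821988; E[X] < 1, so R_5(8) > 862.


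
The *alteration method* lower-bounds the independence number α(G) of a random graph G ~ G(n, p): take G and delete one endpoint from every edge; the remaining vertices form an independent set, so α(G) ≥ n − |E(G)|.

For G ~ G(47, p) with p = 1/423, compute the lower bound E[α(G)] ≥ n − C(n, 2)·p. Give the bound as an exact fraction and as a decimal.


E[|E(G)|] = C(47, 2)·p = 1081 · (1/423) = 23/9.
E[α(G)] ≥ n − E[|E(G)|] = 47 − 23/9 = 400/9.
Numerically: ≈ 44.444.
(This is only a lower bound; the true E[α(G)] may be larger.)

E[α(G)] ≥ 400/9 ≈ 44.444.


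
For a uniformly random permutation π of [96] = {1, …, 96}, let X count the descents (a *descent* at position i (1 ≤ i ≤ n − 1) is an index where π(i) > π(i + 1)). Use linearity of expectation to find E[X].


Write X = Σ X_I over i = 1, …, 95, with X_I the indicator of one descent.
There are 95 indicators.
For each fixed i, the pair (π(i), π(i+1)) is a uniformly random ordered pair of distinct values from {1, …, 96}; by symmetry P[π(i) > π(i+1)] = 1/2.
By linearity: E[X] = 95 · (1/2) = (96 − 1) · (1/2) = 95/2 ≈ 47.500000.

E[X] = 95/2 = 47.500000.


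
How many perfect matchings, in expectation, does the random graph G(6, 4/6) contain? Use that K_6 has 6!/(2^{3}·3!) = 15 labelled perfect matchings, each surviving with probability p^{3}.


K_6 has 6!/(2^{3}·3!) = 15 labelled perfect matchings.
For each such perfect matching H, let X_H = 1 if all 3 edges of H are present in G. Then P[X_H = 1] = p^{3} = (2/3)^{3} = 8/27.
By linearity: E[X] = Σ_H E[X_H] = 15 · p^{3} = 15 · 8/27 = 40/9.
Numerically: E[X] ≈ 4.4444.

E[X] = 15 · (2/3)^{3} = 40/9 ≈ 4.4444.


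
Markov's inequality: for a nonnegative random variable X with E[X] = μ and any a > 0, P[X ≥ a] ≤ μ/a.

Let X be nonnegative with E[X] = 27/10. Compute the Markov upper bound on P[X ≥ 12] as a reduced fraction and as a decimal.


μ = E[X] = 27/10, a = 12.
Markov: P[X ≥ 12] ≤ μ/a = (27/10)/12 = 9/40.
Numerically: ≈ 0.225.
(Since a = 12 > μ = 2.700, the bound 9/40 is < 1 and informative.)

P[X ≥ 12] ≤ 9/40 ≈ 0.225.


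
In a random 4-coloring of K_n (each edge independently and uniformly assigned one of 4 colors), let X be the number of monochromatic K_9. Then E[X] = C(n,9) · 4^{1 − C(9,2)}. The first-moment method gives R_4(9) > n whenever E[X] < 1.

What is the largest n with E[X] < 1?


We need C(n, 9) · 4^{1 − 36} < 1, i.e. C(n, 9) < 4^{36 − 1} = 1180591620717411303424.
Check values of n near the boundary:
  n = 911: C(911, 9) = 1144686900492291197405; 1144686900492291197405 < 1180591620717411303424? YES
  n = 912: C(912, 9) = 1156095740032081475120; 1156095740032081475120 < 1180591620717411303424? YES
  n = 913: C(913, 9) = 1167605542753639808390; 1167605542753639808390 < 1180591620717411303424? YES
  n = 914: C(914, 9) = 1179217089587653905932; 1179217089587653905932 < 1180591620717411303424? YES
  n = 915: C(915, 9) = 1190931166636537885130; 1190931166636537885130 < 1180591620717411303424? NO
The largest n with C(n, 9) < 1180591620717411303424 is n = 914 (where E[X] = 294804272396913476483/295147905179352825856 ≈ 0.999). Hence R_4(9) > 914, i.e. R_4(9) ≥ 915.

Largest n = 914; hence R_4(9) > 914.


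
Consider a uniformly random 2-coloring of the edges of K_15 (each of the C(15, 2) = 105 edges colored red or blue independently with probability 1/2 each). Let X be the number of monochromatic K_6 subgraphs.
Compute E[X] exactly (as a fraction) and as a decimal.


Let X = Σ_S X_S over the C(15, 6) = 5005 subsets S of size 6, where X_S = 1 if the K_6 on S is monochromatic.
For a fixed S, the K_6 on S has C(6, 2) = 15 edges. P[all 15 edges red] = (1/2)^15, and likewise for blue, so P[monochromatic] = 2·(1/2)^15 = 2^{1 − 15} = 1/16384.
By linearity: E[X] = C(15, 6) · 2^{1 − 15} = 5005 · 1/16384 = 5005/16384.
Numerically: E[X] ≈ 0.305481.

E[X] = C(15,6)·2^(1−C(6,2)) = 5005/16384 ≈ 0.305481.


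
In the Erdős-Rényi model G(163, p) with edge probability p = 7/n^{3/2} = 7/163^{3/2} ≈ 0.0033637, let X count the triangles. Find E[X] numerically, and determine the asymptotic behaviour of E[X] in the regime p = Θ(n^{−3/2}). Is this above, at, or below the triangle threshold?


Number of potential triangles: C(163, 3) = 708561.
Each occurs with probability p³ ≈ (0.0033637)³ ≈ 3.8058345e-08.
By linearity: E[X] = C(163, 3)·p³ ≈ 708561 · 3.8058345e-08 ≈ 0.02697.
Since α = 3/2 > 1, p = c/n^{3/2} = o(1/n) is below the triangle threshold p ~ 1/n. Asymptotically E[X] ~ (c³/6)·n^{3(1−α)} = (7³/6)·n^{-1.5} → 0, so by Markov's inequality G has no triangles w.h.p.

E[X] ≈ 0.02697; in regime p = Θ(1/n^{3/2}) E[X] tends to 0 (below the triangle threshold p ~ 1/n).


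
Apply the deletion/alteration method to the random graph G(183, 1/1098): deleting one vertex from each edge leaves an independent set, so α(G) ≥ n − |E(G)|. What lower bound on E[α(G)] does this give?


E[|E(G)|] = C(183, 2)·p = 16653 · (1/1098) = 91/6.
E[α(G)] ≥ n − E[|E(G)|] = 183 − 91/6 = 1007/6.
Numerically: ≈ 167.83333.
(This is only a lower bound; the true E[α(G)] may be larger.)

E[α(G)] ≥ 1007/6 ≈ 167.83333.


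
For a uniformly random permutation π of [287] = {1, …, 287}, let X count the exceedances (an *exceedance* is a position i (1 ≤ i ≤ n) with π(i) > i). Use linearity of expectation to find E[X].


Write X = Σ_{i=1}^{287} X_i, where X_i = 1_{π(i) > i}.
For each fixed i, π(i) is uniform over {1, …, 287} (marginal of a uniform permutation), so P[π(i) > i] = (n − i)/n. Summing: Σ_{i=1}^{287} (n − i)/n = (0 + 1 + … + 286)/287 = 287(287 − 1)/(2·287) = (287 − 1)/2.
Hence E[X] = Σ_{i=1}^{287} (287 − i)/287 = 143 ≈ 143.000.

E[X] = 143 = 143.000.


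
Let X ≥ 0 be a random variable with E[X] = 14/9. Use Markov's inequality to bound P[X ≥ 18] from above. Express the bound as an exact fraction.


μ = E[X] = 14/9, a = 18.
Markov: P[X ≥ 18] ≤ μ/a = (14/9)/18 = 7/81.
Numerically: ≈ 0.086.
(Since a = 18 > μ = 1.556, the bound 7/81 is < 1 and informative.)

P[X ≥ 18] ≤ 7/81 ≈ 0.086.


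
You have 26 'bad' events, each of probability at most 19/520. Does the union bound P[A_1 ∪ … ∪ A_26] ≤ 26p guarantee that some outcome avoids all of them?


Union bound: P[∪_{i=1}^{26} A_i] ≤ Σ_i P[A_i] ≤ 26·p = 26·(19/520) = 19/20.
Numerically: 19/20 ≈ 0.9500.
Is 19/20 < 1? YES.
Since P[∪ A_i] ≤ 19/20 < 1, the complement has P[∩ A_i^c] ≥ 1 − 19/20 = 1/20 > 0, so some outcome avoids every A_i.

26·p = 19/20 ≈ 0.9500; existence CERTIFIED by the union bound.


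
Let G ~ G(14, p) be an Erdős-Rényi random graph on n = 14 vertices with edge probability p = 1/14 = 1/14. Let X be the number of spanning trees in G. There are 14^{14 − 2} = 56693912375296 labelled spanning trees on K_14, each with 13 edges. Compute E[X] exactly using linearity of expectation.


K_14 has 14^{14 − 2} = 56693912375296 labelled spanning trees.
For each such spanning tree H, let X_H = 1 if all 13 edges of H are present in G. Then P[X_H = 1] = p^{13} = (1/14)^{13} = 1/793714773254144.
By linearity of expectation: E[X] = Σ_H E[X_H] = 56693912375296 · p^{13} = 56693912375296 · 1/793714773254144 = 1/14.
Numerically: E[X] ≈ 0.0714.

E[X] = 56693912375296 · (1/14)^{13} = 1/14 ≈ 0.0714.


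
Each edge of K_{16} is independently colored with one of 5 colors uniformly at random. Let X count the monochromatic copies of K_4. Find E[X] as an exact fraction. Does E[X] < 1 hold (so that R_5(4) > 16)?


E[X] = C(16, 4) · 5^{1 − 6} = 1820 · 5^{−5} = 1820/3125.
As a reduced fraction: E[X] = 364/625 ≈ 0.582400.
Is E[X] < 1? YES.
Since E[X] < 1, there exists a 5-coloring of K_{16} with no monochromatic K_4; hence R_5(4) > 16.

E[X] = 364/625 ≈ 0.582400; E[X] < 1, so R_5(4) > 16.


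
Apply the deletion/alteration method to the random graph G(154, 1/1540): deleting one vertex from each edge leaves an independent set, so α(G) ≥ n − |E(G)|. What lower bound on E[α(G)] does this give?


E[|E(G)|] = C(154, 2)·p = 11781 · (1/1540) = 153/20.
E[α(G)] ≥ n − E[|E(G)|] = 154 − 153/20 = 2927/20.
Numerically: ≈ 146.3500.
(This is only a lower bound; the true E[α(G)] may be larger.)

E[α(G)] ≥ 2927/20 ≈ 146.3500.


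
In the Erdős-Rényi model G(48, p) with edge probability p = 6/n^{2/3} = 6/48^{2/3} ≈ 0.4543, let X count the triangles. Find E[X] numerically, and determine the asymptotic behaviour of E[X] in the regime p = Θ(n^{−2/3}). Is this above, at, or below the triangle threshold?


Number of potential triangles: C(48, 3) = 17296.
Each occurs with probability p³ ≈ (0.4543)³ ≈ 9.375000e-02.
By linearity: E[X] = C(48, 3)·p³ ≈ 17296 · 9.375000e-02 ≈ 1621.5000.
Since α = 2/3 < 1, p = c/n^{2/3} ≫ 1/n is above the triangle threshold p ~ 1/n. Asymptotically E[X] ~ (c³/6)·n^{3(1−α)} = (6³/6)·n^{1} → ∞; triangles are abundant w.h.p.

E[X] ≈ 1621.5000; in regime p = Θ(1/n^{2/3}) E[X] diverges (above the triangle threshold p ~ 1/n).
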